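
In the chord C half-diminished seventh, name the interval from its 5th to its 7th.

major third

The chord tones of Cm7b5 are C-Eb-Gb-Bb.
So we need the interval from Gb up to Bb.
Gb up to Bb spans 3 letter names and 4 semitones — a major third.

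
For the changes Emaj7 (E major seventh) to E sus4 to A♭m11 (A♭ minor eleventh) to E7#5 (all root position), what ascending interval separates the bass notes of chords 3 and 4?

The roots are A♭ and E.
5 letter names make it a fifth; at 8 semitones (a half step wider than perfect) the quality is augmented.

augmented fifth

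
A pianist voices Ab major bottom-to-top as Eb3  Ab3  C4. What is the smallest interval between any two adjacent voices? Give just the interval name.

Adjacent intervals: Eb3→Ab3 = perfect fourth; Ab3→C4 = major third.
The smallest is Ab3 to C4, a major third (4 semitones).

major third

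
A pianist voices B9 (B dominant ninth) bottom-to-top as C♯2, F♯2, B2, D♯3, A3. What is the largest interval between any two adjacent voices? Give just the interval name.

Adjacent intervals: C♯2→F♯2 = perfect fourth; F♯2→B2 = perfect fourth; B2→D♯3 = major third; D♯3→A3 = diminished fifth.
The largest is D♯3 to A3, a diminished fifth (6 semitones).

diminished fifth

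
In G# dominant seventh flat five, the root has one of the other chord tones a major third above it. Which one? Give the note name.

B#

Spelling the chord: G#–B#–D–F#.
The root is G#. A major third above G# is B#.
B# is the chord's 3rd.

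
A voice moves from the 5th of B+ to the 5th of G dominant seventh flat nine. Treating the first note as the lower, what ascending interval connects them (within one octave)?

B+ has F## as its 5th, and G dominant seventh flat nine has D as its 5th.
6 letter names make it a sixth; at 7 semitones (a whole step narrower than major) the quality is diminished.

diminished 6th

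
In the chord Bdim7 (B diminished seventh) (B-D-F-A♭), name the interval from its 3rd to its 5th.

minor third

So we need the interval from D up to F.
From D to F: 3 semitones over a third = minor.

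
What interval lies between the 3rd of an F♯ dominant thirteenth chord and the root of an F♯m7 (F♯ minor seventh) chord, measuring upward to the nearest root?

The 3rd of F♯ dominant thirteenth is A♯; the root of F♯m7 (F♯ minor seventh) is F♯.
6 letter names make it a sixth; at 8 semitones (a half step narrower than major) the quality is minor.

minor sixth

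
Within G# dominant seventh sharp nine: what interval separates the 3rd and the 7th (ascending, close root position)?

Spelling the chord: G#, B#, D#, F#, A##.
3rd = B#; 7th = F#.
5 letter names make it a fifth; at 6 semitones (a half step narrower than perfect) the quality is diminished.

diminished fifth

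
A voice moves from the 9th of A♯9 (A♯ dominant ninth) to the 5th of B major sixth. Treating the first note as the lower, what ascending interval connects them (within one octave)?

diminished fifth

A♯9 (A♯ dominant ninth) has B♯ as its 9th, and B major sixth has F♯ as its 5th.
From B♯ to F♯: 6 semitones over a fifth = diminished.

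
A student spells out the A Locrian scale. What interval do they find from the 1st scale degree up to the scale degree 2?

Spelling the A Locrian scale: A Bb C D Eb F G.
So we need the interval from A up to Bb.
A up to Bb is 1 semitone, a half step narrower than a major second, so the interval is minor.

minor second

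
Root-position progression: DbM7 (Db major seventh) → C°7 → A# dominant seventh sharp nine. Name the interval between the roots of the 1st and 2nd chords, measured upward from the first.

major seventh

The roots are Db and C.
Counting 7 letters and 11 half steps from Db gives a major seventh.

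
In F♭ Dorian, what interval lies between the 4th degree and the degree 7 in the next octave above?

perfect eleventh

The scale runs F♭ G♭ A𝄫 B𝄫 C♭ D♭ E𝄫.
The 4th degree is B𝄫 and the scale degree 7 (up an octave) is E𝄫.
B𝄫 up to E𝄫 spans 11 letter names and 17 semitones — a perfect eleventh.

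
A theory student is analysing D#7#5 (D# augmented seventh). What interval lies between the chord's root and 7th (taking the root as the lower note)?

D#+7: D#–F##–A##–C#.
Root = D#; 7th = C#.
7 letter names make it a seventh; at 10 semitones (a half step narrower than major) the quality is minor.

minor seventh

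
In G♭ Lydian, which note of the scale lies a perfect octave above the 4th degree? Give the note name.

The scale is G♭ A♭ B♭ C D♭ E♭ F.
The 4th degree is C; a perfect octave above that is C — scale degree 4.

C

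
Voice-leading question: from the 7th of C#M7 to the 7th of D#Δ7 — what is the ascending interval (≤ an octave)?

C#M7 has B# as its 7th, and D#Δ7 has C## as its 7th.
B# up to C## spans 2 letter names and 2 semitones — a major second.

major 2nd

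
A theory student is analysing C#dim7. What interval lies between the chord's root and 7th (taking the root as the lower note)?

diminished 7th

C#dim7 (C# diminished seventh): C#–E–G–Bb.
That puts C# below Bb.
C# up to Bb is 9 semitones, a whole step narrower than a major seventh, so the interval is diminished.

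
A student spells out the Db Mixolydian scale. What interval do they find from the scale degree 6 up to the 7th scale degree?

minor second

The scale runs Db Eb F Gb Ab Bb Cb.
So we need the interval from Bb up to Cb.
From Bb to Cb: 1 semitone over a second = minor.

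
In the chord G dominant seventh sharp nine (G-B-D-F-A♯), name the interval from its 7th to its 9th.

That puts F below A♯.
From F to A♯: 5 semitones over a third = augmented.

augmented 3rd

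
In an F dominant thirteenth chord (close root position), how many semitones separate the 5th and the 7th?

3

F13 is spelled F, A, C, Eb, G, D.
C to Eb is a minor third: 3 semitones.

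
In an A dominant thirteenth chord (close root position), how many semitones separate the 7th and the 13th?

A dominant thirteenth is spelled A-C♯-E-G-B-F♯.
G to F♯ is a major seventh: 11 semitones.

11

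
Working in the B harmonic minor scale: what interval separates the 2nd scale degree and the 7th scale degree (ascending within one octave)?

major 6th

Spelling the B harmonic minor scale: B C♯ D E F♯ G A♯.
So we need the interval from C♯ up to A♯.
From C♯ to A♯ is 9 semitones, exactly the major sixth.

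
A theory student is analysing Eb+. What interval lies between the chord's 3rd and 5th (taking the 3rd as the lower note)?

M3

Eb+: Eb-G-B.
That puts G below B.
G up to B spans 3 letter names and 4 semitones — a major third.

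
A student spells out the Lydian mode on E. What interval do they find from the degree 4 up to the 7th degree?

E lydian: E F♯ G♯ A♯ B C♯ D♯.
That puts A♯ below D♯.
A♯ up to D♯ spans 4 letter names and 5 semitones — a perfect fourth.

P4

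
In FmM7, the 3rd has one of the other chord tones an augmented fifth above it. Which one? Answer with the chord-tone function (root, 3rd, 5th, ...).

7th

FmM7 is spelled F, A♭, C, E.
The 3rd is A♭. An augmented fifth above A♭ is E.
E is the chord's 7th.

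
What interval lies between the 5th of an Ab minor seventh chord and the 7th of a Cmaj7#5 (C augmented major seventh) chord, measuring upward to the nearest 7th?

Ab minor seventh has Eb as its 5th, and Cmaj7#5 (C augmented major seventh) has B as its 7th.
From Eb to B: 8 semitones over a fifth = augmented.

augmented 5th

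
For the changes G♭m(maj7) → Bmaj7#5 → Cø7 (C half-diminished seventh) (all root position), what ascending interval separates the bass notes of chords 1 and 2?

A3

The roots are G♭ and B.
3 letter names make it a third; at 5 semitones (a half step wider than major) the quality is augmented.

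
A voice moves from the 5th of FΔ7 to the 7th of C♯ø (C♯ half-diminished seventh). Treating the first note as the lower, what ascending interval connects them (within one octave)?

major seventh

FΔ7 has C as its 5th, and C♯ø (C♯ half-diminished seventh) has B as its 7th.
Counting 7 letters and 11 half steps from C gives a major seventh.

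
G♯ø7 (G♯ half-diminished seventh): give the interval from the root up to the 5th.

diminished fifth

The chord tones of G♯m7b5 are G♯, B, D, F♯.
So we need the interval from G♯ up to D.
From G♯ to D: 6 semitones over a fifth = diminished.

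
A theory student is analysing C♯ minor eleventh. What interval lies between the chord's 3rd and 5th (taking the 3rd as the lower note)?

The chord tones of C♯m11 are C♯ E G♯ B D♯ F♯.
That puts E below G♯.
Counting 3 letters and 4 half steps from E gives a major third.

major third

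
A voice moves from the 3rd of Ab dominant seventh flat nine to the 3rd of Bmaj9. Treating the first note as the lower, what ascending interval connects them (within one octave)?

augmented second

Ab dominant seventh flat nine has C as its 3rd, and Bmaj9 has D# as its 3rd.
C up to D# is 3 semitones, a half step wider than a major second, so the interval is augmented.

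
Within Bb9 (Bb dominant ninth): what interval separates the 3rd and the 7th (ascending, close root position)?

diminished fifth

Spelling the chord: Bb D F Ab C.
That puts D below Ab.
From D to Ab: 6 semitones over a fifth = diminished.
This 3–7 tritone is the characteristic tension at the heart of the dominant sound.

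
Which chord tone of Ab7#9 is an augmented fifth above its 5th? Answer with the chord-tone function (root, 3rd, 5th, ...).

The chord tones of Ab7#9 are Ab-C-Eb-Gb-B.
The 5th is Eb. An augmented fifth above Eb is B.
B is the chord's 9th.

9th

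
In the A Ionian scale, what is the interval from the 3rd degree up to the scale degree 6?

P4

Spelling the A Ionian scale: A B C# D E F# G#.
3rd degree = C#; degree 6 = F#.
From C# to F# is 5 semitones, exactly the perfect fourth.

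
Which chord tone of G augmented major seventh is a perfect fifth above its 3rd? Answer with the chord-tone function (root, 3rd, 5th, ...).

The chord tones of G+maj7 are G B D# F#.
The 3rd is B. A perfect fifth above B is F#.
F# is the chord's 7th.

7th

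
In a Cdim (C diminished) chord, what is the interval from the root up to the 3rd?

The chord tones of C° are C E♭ G♭.
The root is C and the 3rd is E♭.
From C to E♭: 3 semitones over a third = minor.

minor third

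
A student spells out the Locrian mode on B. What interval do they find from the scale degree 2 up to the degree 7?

M6

B locrian: B C D E F G A.
The scale degree 2 is C and the 7th degree is A.
From C to A is 9 semitones, exactly the major sixth.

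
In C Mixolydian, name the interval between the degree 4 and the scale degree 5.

Spelling C Mixolydian: C D E F G A Bb.
Degree 4 = F; 5th scale degree = G.
From F to G is 2 semitones, exactly the major second.

major second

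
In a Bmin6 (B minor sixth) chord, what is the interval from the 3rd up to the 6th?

B minor sixth is spelled B D F# G#.
3rd = D; 6th = G#.
4 letter names make it a fourth; at 6 semitones (a half step wider than perfect) the quality is augmented.

augmented fourth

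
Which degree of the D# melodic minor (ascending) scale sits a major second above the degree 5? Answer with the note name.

The scale is D# E# F# G# A# B# C##.
The degree 5 is A#; a major second above that is B# — scale degree 6.

B#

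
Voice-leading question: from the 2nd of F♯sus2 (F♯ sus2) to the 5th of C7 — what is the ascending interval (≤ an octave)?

F♯sus2 (F♯ sus2) has G♯ as its 2nd, and C7 has G as its 5th.
8 letter names make it an octave; at 11 semitones (a half step narrower than perfect) the quality is diminished.

d8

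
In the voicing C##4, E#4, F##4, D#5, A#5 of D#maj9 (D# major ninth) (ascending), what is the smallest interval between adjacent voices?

Adjacent intervals: C##4→E#4 = minor third; E#4→F##4 = major second; F##4→D#5 = minor sixth; D#5→A#5 = perfect fifth.
The smallest is E#4 to F##4, a major second (2 semitones).

M2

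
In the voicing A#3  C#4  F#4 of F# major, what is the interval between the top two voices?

Those voices are C#4 and F#4.
Counting 4 letters and 5 half steps from C# gives a perfect fourth.

P4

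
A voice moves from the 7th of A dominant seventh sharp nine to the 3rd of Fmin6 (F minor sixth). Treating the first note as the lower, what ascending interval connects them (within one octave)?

A dominant seventh sharp nine has G as its 7th, and Fmin6 (F minor sixth) has A♭ as its 3rd.
2 letter names make it a second; at 1 semitone (a half step narrower than major) the quality is minor.

m2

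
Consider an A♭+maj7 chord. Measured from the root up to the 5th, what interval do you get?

A♭+maj7 is spelled A♭ C E G.
Root = A♭; 5th = E.
5 letter names make it a fifth; at 8 semitones (a half step wider than perfect) the quality is augmented.

augmented fifth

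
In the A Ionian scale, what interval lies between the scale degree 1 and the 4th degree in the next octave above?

P11

The scale runs A B C# D E F# G#.
So we need the interval from A up to D.
From A to D is 17 semitones, exactly the perfect eleventh.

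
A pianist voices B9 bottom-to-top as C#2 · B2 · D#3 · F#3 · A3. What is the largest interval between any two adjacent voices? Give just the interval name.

Adjacent intervals: C#2→B2 = minor seventh; B2→D#3 = major third; D#3→F#3 = minor third; F#3→A3 = minor third.
The largest is C#2 to B2, a minor seventh (10 semitones).

minor seventh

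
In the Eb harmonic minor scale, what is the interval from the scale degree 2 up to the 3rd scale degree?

Eb harmonic minor: Eb F Gb Ab Bb Cb D.
That puts F below Gb.
F up to Gb is 1 semitone, a half step narrower than a major second, so the interval is minor.

m2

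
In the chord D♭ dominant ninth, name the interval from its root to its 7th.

minor seventh

D♭9 is spelled D♭ F A♭ C♭ E♭.
That puts D♭ below C♭.
D♭ up to C♭ is 10 semitones, a half step narrower than a major seventh, so the interval is minor.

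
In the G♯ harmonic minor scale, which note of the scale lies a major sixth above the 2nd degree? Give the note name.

F##

The scale is G♯ A♯ B C♯ D♯ E F𝄪.
The 2nd degree is A♯; a major sixth above that is F𝄪 — scale degree 7.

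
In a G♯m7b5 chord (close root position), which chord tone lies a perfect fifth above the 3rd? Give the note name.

G♯m7b5: G♯-B-D-F♯.
The 3rd is B. A perfect fifth above B is F♯.
F♯ is the chord's 7th.

F#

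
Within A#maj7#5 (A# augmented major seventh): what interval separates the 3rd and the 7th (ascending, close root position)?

A# augmented major seventh is spelled A#, C##, E##, G##.
That puts C## below G##.
From C## to G## is 7 semitones, exactly the perfect fifth.

perfect 5th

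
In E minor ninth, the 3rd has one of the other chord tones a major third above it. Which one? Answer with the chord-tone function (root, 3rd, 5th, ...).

The chord tones of Em9 are E-G-B-D-F#.
The 3rd is G. A major third above G is B.
B is the chord's 5th.

5th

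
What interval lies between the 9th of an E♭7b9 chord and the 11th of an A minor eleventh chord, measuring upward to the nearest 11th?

A6

The 9th of E♭7b9 is F♭; the 11th of A minor eleventh is D.
6 letter names make it a sixth; at 10 semitones (a half step wider than major) the quality is augmented.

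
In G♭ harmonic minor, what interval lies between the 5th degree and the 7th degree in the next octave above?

major tenth

Spelling G♭ harmonic minor: G♭ A♭ B𝄫 C♭ D♭ E𝄫 F.
That puts D♭ below F.
D♭ up to F spans 10 letter names and 16 semitones — a major tenth.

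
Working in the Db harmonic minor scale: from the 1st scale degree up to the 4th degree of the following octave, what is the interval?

perfect 11th

The scale runs Db Eb Fb Gb Ab Bbb C.
The 1st scale degree is Db and the scale degree 4 (up an octave) is Gb.
Db up to Gb spans 11 letter names and 17 semitones — a perfect eleventh.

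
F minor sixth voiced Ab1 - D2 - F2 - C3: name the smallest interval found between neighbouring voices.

Adjacent intervals: Ab1→D2 = augmented fourth; D2→F2 = minor third; F2→C3 = perfect fifth.
The smallest is D2 to F2, a minor third (3 semitones).

minor third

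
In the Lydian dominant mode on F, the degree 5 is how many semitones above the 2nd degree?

The scale is F G A B C D E♭.
G up to C is a perfect fourth — 5 semitones.

5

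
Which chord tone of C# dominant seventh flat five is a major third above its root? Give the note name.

The chord tones of C#7b5 are C#-E#-G-B.
The root is C#. A major third above C# is E#.
E# is the chord's 3rd.

E#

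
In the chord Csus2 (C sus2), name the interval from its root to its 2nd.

Csus2 is spelled C-D-G.
So we need the interval from C up to D.
From C to D is 2 semitones, exactly the major second.

major second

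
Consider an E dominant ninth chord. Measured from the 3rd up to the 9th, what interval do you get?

E dominant ninth is spelled E G♯ B D F♯.
3rd = G♯; 9th = F♯.
7 letter names make it a seventh; at 10 semitones (a half step narrower than major) the quality is minor.

minor seventh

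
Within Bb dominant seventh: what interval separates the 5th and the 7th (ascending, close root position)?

Bb dominant seventh: Bb D F Ab.
5th = F; 7th = Ab.
3 letter names make it a third; at 3 semitones (a half step narrower than major) the quality is minor.

minor third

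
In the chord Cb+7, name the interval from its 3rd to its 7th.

d5

Cbaug7 (Cb augmented seventh) is spelled Cb, Eb, G, Bbb.
The 3rd is Eb and the 7th is Bbb.
From Eb to Bbb: 6 semitones over a fifth = diminished.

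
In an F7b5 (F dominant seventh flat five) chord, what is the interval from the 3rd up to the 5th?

diminished third

The chord tones of F7b5 are F-A-Cb-Eb.
That puts A below Cb.
3 letter names make it a third; at 2 semitones (a whole step narrower than major) the quality is diminished.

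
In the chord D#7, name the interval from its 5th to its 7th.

The chord tones of D#7 (D# dominant seventh) are D# F## A# C#.
5th = A#; 7th = C#.
A# up to C# is 3 semitones, a half step narrower than a major third, so the interval is minor.

m3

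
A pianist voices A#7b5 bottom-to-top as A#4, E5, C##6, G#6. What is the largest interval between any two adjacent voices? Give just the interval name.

Adjacent intervals: A#4→E5 = diminished fifth; E5→C##6 = augmented sixth; C##6→G#6 = diminished fifth.
The largest is E5 to C##6, an augmented sixth (10 semitones).

augmented 6th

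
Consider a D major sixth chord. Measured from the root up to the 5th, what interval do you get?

P5

D6 is spelled D, F#, A, B.
The root is D and the 5th is A.
From D to A is 7 semitones, exactly the perfect fifth.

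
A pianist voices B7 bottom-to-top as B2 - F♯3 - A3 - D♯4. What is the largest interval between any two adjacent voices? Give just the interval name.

perfect 5th

Adjacent intervals: B2→F♯3 = perfect fifth; F♯3→A3 = minor third; A3→D♯4 = augmented fourth.
The largest is B2 to F♯3, a perfect fifth (7 semitones).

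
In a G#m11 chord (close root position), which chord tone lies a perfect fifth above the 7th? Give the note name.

C#

G#m11 (G# minor eleventh) is spelled G#-B-D#-F#-A#-C#.
The 7th is F#. A perfect fifth above F# is C#.
C# is the chord's 11th.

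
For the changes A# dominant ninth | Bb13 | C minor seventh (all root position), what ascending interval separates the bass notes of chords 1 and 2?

The roots are A# and Bb.
2 letter names make it a second; at 0 semitones (a whole step narrower than major) the quality is diminished.

diminished second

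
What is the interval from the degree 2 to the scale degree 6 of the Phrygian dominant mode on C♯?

Spelling the Phrygian dominant mode on C♯: C♯ D E♯ F♯ G♯ A B.
Degree 2 = D; 6th scale degree = A.
Counting 5 letters and 7 half steps from D gives a perfect fifth.

perfect 5th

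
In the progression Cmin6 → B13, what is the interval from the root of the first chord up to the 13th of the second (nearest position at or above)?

The root of Cmin6 is C; the 13th of B13 is G♯.
C up to G♯ is 8 semitones, a half step wider than a perfect fifth, so the interval is augmented.

augmented fifth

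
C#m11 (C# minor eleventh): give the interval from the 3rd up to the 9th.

C#m11: C#–E–G#–B–D#–F#.
So we need the interval from E up to D#.
E up to D# spans 7 letter names and 11 semitones — a major seventh.

major 7th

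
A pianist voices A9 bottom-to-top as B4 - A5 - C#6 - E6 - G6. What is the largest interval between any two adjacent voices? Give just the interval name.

Adjacent intervals: B4→A5 = minor seventh; A5→C#6 = major third; C#6→E6 = minor third; E6→G6 = minor third.
The largest is B4 to A5, a minor seventh (10 semitones).

m7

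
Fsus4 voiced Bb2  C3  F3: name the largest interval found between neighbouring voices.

Adjacent intervals: Bb2→C3 = major second; C3→F3 = perfect fourth.
The largest is C3 to F3, a perfect fourth (5 semitones).

perfect fourth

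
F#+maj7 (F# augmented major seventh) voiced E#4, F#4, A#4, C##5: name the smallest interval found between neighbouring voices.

minor second

Adjacent intervals: E#4→F#4 = minor second; F#4→A#4 = major third; A#4→C##5 = major third.
The smallest is E#4 to F#4, a minor second (1 semitone).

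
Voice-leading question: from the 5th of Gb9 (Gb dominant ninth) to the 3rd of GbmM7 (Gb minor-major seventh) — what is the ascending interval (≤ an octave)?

The 5th of Gb9 (Gb dominant ninth) is Db; the 3rd of GbmM7 (Gb minor-major seventh) is Bbb.
From Db to Bbb: 8 semitones over a sixth = minor.

minor sixth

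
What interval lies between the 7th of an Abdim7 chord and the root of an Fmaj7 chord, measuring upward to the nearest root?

A7

The 7th of Abdim7 is Gbb; the root of Fmaj7 is F.
Gbb up to F is 12 semitones, a half step wider than a major seventh, so the interval is augmented.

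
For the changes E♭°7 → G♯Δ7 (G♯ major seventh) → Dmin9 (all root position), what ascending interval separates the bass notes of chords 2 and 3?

The roots are G♯ and D.
From G♯ to D: 6 semitones over a fifth = diminished.

diminished fifth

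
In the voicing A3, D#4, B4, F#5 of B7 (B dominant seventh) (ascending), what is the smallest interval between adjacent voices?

augmented 4th

Adjacent intervals: A3→D#4 = augmented fourth; D#4→B4 = minor sixth; B4→F#5 = perfect fifth.
The smallest is A3 to D#4, an augmented fourth (6 semitones).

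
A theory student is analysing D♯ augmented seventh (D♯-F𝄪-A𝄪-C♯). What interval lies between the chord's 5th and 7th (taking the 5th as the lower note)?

So we need the interval from A𝄪 up to C♯.
A𝄪 up to C♯ is 2 semitones, a whole step narrower than a major third, so the interval is diminished.

d3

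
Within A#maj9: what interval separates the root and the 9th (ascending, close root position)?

major ninth

The chord tones of A#maj9 (A# major ninth) are A#–C##–E#–G##–B#.
That puts A# below B#.
From A# to B# is 14 semitones, exactly the major ninth.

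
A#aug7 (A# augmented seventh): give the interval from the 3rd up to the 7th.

diminished 5th

Spelling the chord: A#–C##–E##–G#.
That puts C## below G#.
5 letter names make it a fifth; at 6 semitones (a half step narrower than perfect) the quality is diminished.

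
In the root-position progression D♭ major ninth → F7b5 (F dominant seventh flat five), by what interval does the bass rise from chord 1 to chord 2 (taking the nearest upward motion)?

The roots are D♭ and F.
D♭ up to F spans 3 letter names and 4 semitones — a major third.

major third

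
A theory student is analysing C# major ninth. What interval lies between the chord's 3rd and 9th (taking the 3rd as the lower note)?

minor seventh

C#maj9 is spelled C# E# G# B# D#.
The 3rd is E# and the 9th is D#.
7 letter names make it a seventh; at 10 semitones (a half step narrower than major) the quality is minor.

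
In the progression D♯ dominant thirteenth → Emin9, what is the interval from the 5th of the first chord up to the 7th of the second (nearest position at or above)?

D♯ dominant thirteenth has A♯ as its 5th, and Emin9 has D as its 7th.
A♯ up to D is 4 semitones, a half step narrower than a perfect fourth, so the interval is diminished.

diminished fourth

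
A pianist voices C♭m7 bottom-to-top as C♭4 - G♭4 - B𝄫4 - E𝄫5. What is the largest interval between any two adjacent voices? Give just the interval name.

P5

Adjacent intervals: C♭4→G♭4 = perfect fifth; G♭4→B𝄫4 = minor third; B𝄫4→E𝄫5 = perfect fourth.
The largest is C♭4 to G♭4, a perfect fifth (7 semitones).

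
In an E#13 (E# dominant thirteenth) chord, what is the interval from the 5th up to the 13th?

major ninth

E#13 is spelled E#–G##–B#–D#–F##–C##.
That puts B# below C##.
From B# to C## is 14 semitones, exactly the major ninth.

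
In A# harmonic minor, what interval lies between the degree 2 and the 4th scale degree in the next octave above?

m10

The scale runs A# B# C# D# E# F# G##.
The degree 2 is B# and the scale degree 4 (up an octave) is D#.
10 letter names make it a tenth; at 15 semitones (a half step narrower than major) the quality is minor.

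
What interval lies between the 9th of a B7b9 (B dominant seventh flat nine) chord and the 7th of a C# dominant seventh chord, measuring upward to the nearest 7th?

major seventh

The 9th of B7b9 (B dominant seventh flat nine) is C; the 7th of C# dominant seventh is B.
C up to B spans 7 letter names and 11 semitones — a major seventh.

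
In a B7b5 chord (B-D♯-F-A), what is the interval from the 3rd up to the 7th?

diminished fifth

So we need the interval from D♯ up to A.
D♯ up to A is 6 semitones, a half step narrower than a perfect fifth, so the interval is diminished.
This 3–7 tritone is the characteristic tension at the heart of the dominant sound.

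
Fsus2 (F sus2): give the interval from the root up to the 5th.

The chord tones of Fsus2 (F sus2) are F, G, C.
That puts F below C.
F up to C spans 5 letter names and 7 semitones — a perfect fifth.

perfect fifth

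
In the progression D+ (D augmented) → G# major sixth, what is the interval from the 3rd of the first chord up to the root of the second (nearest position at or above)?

D+ (D augmented) has F# as its 3rd, and G# major sixth has G# as its root.
Counting 2 letters and 2 half steps from F# gives a major second.

M2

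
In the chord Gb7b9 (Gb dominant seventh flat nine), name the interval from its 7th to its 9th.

minor third

Spelling the chord: Gb-Bb-Db-Fb-Abb.
7th = Fb; 9th = Abb.
Fb up to Abb is 3 semitones, a half step narrower than a major third, so the interval is minor.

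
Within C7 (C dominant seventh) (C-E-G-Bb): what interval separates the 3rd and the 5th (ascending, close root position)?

minor third

3rd = E; 5th = G.
From E to G: 3 semitones over a third = minor.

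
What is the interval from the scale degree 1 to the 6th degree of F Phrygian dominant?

Spelling F Phrygian dominant: F Gb A Bb C Db Eb.
So we need the interval from F up to Db.
From F to Db: 8 semitones over a sixth = minor.

m6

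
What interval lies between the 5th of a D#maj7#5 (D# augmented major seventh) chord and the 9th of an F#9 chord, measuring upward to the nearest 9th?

diminished seventh

D#maj7#5 (D# augmented major seventh) has A## as its 5th, and F#9 has G# as its 9th.
A## up to G# is 9 semitones, a whole step narrower than a major seventh, so the interval is diminished.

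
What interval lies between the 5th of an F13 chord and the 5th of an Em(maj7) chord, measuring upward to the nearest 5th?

F13 has C as its 5th, and Em(maj7) has B as its 5th.
C up to B spans 7 letter names and 11 semitones — a major seventh.

major seventh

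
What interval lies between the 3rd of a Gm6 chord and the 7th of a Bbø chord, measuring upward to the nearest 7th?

Gm6 has Bb as its 3rd, and Bbø has Ab as its 7th.
Bb up to Ab is 10 semitones, a half step narrower than a major seventh, so the interval is minor.

minor 7th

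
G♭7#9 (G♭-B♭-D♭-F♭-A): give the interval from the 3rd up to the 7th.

diminished fifth

The 3rd is B♭ and the 7th is F♭.
From B♭ to F♭: 6 semitones over a fifth = diminished.
That tritone between 3rd and 7th is what gives the dominant seventh its pull toward resolution.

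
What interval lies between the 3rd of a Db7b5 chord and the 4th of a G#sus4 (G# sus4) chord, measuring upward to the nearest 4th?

augmented fifth

Db7b5 has F as its 3rd, and G#sus4 (G# sus4) has C# as its 4th.
From F to C#: 8 semitones over a fifth = augmented.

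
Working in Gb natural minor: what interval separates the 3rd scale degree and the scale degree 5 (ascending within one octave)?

major third

Gb natural minor: Gb Ab Bbb Cb Db Ebb Fb.
So we need the interval from Bbb up to Db.
Counting 3 letters and 4 half steps from Bbb gives a major third.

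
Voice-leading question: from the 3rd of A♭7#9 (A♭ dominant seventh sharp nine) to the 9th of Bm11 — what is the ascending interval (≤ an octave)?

augmented unison

The 3rd of A♭7#9 (A♭ dominant seventh sharp nine) is C; the 9th of Bm11 is C♯.
1 letter names make it a unison; at 1 semitone (a half step wider than perfect) the quality is augmented.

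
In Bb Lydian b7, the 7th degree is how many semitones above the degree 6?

The scale is Bb C D E F G Ab.
G up to Ab is a minor second — 1 semitone.

1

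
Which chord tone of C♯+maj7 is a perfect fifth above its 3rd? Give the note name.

The chord tones of C♯maj7#5 are C♯–E♯–G𝄪–B♯.
The 3rd is E♯. A perfect fifth above E♯ is B♯.
B♯ is the chord's 7th.

B#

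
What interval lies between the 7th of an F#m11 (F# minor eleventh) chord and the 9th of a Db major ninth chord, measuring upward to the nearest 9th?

diminished octave

The 7th of F#m11 (F# minor eleventh) is E; the 9th of Db major ninth is Eb.
From E to Eb: 11 semitones over an octave = diminished.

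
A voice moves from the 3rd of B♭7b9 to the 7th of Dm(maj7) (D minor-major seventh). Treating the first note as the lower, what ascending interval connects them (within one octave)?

major seventh

The 3rd of B♭7b9 is D; the 7th of Dm(maj7) (D minor-major seventh) is C♯.
From D to C♯ is 11 semitones, exactly the major seventh.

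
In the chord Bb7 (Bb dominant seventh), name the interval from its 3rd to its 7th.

Spelling the chord: Bb, D, F, Ab.
The 3rd is D and the 7th is Ab.
5 letter names make it a fifth; at 6 semitones (a half step narrower than perfect) the quality is diminished.

diminished 5th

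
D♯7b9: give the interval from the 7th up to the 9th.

The chord tones of D♯7b9 (D♯ dominant seventh flat nine) are D♯ F𝄪 A♯ C♯ E.
So we need the interval from C♯ up to E.
From C♯ to E: 3 semitones over a third = minor.

minor third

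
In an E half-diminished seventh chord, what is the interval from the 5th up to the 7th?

major third

Eø7 is spelled E, G, Bb, D.
5th = Bb; 7th = D.
Bb up to D spans 3 letter names and 4 semitones — a major third.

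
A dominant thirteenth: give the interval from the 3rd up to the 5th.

Spelling the chord: A C# E G B F#.
That puts C# below E.
From C# to E: 3 semitones over a third = minor.

m3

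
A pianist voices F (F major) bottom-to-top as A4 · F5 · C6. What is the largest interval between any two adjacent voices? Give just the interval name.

minor 6th

Adjacent intervals: A4→F5 = minor sixth; F5→C6 = perfect fifth.
The largest is A4 to F5, a minor sixth (8 semitones).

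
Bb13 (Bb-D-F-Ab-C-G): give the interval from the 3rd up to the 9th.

That puts D below C.
7 letter names make it a seventh; at 10 semitones (a half step narrower than major) the quality is minor.

minor seventh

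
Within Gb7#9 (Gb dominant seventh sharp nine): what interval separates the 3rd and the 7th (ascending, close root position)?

diminished fifth

Gb dominant seventh sharp nine is spelled Gb–Bb–Db–Fb–A.
That puts Bb below Fb.
5 letter names make it a fifth; at 6 semitones (a half step narrower than perfect) the quality is diminished.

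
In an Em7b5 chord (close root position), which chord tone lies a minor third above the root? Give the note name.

Spelling the chord: E-G-B♭-D.
The root is E. A minor third above E is G.
G is the chord's 3rd.

G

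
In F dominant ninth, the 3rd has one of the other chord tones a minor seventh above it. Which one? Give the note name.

F9: F A C Eb G.
The 3rd is A. A minor seventh above A is G.
G is the chord's 9th.

G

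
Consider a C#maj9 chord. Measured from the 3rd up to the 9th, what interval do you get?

m7

C#maj9 (C# major ninth): C#, E#, G#, B#, D#.
That puts E# below D#.
From E# to D#: 10 semitones over a seventh = minor.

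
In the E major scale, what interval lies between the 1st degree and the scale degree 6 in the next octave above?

major 13th

E major: E F# G# A B C# D#.
1st degree = E; 6th scale degree (up an octave) = C#.
From E to C# is 21 semitones, exactly the major thirteenth.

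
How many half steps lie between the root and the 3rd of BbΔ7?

Spelling the chord: Bb, D, F, A.
Bb to D is a major third: 4 semitones.

4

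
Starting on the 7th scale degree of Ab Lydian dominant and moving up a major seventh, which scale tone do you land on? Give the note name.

F

The scale is Ab Bb C D Eb F Gb.
The 7th scale degree is Gb; a major seventh above that is F — scale degree 6.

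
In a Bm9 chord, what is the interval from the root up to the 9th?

major ninth

Bm9 (B minor ninth): B D F# A C#.
The root is B and the 9th is C#.
From B to C# is 14 semitones, exactly the major ninth.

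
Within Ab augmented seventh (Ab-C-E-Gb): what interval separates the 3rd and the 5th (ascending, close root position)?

So we need the interval from C up to E.
From C to E is 4 semitones, exactly the major third.

major third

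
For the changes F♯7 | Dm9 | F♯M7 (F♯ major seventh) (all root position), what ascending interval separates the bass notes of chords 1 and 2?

The roots are F♯ and D.
6 letter names make it a sixth; at 8 semitones (a half step narrower than major) the quality is minor.

minor sixth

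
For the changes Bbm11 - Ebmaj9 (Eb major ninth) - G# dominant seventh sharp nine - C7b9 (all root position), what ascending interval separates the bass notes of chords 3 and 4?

diminished fourth

The roots are G# and C.
G# up to C is 4 semitones, a half step narrower than a perfect fourth, so the interval is diminished.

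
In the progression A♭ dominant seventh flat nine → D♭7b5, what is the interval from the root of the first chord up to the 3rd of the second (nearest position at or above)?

A♭ dominant seventh flat nine has A♭ as its root, and D♭7b5 has F as its 3rd.
From A♭ to F is 9 semitones, exactly the major sixth.

major 6th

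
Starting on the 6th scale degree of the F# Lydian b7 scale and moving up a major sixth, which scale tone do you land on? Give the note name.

The scale is F# G# A# B# C# D# E.
The 6th scale degree is D#; a major sixth above that is B# — scale degree 4.

B#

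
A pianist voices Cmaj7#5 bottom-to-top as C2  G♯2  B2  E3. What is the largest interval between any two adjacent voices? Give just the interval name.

augmented fifth

Adjacent intervals: C2→G♯2 = augmented fifth; G♯2→B2 = minor third; B2→E3 = perfect fourth.
The largest is C2 to G♯2, an augmented fifth (8 semitones).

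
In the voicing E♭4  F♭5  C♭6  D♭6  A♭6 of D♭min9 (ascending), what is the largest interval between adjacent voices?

minor ninth

Adjacent intervals: E♭4→F♭5 = minor ninth; F♭5→C♭6 = perfect fifth; C♭6→D♭6 = major second; D♭6→A♭6 = perfect fifth.
The largest is E♭4 to F♭5, a minor ninth (13 semitones).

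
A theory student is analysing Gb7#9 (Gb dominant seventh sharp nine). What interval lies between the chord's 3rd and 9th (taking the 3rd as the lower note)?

The chord tones of Gb7#9 are Gb, Bb, Db, Fb, A.
So we need the interval from Bb up to A.
Counting 7 letters and 11 half steps from Bb gives a major seventh.

major seventh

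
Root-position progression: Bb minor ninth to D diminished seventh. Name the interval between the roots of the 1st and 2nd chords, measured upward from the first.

The roots are Bb and D.
Counting 3 letters and 4 half steps from Bb gives a major third.

major third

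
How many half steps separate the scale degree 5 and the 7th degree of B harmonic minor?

4

The scale is B C# D E F# G A#.
F# up to A# is a major third — 4 semitones.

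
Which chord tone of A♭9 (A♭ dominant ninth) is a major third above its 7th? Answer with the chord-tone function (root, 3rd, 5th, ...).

9th

A♭9 is spelled A♭–C–E♭–G♭–B♭.
The 7th is G♭. A major third above G♭ is B♭.
B♭ is the chord's 9th.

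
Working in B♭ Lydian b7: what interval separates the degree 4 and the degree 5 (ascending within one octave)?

m2

Spelling B♭ Lydian b7: B♭ C D E F G A♭.
So we need the interval from E up to F.
2 letter names make it a second; at 1 semitone (a half step narrower than major) the quality is minor.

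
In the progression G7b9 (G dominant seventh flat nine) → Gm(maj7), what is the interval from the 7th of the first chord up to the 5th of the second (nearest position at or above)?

M6

The 7th of G7b9 (G dominant seventh flat nine) is F; the 5th of Gm(maj7) is D.
Counting 6 letters and 9 half steps from F gives a major sixth.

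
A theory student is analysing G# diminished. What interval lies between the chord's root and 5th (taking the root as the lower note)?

G#dim (G# diminished) is spelled G#-B-D.
That puts G# below D.
G# up to D is 6 semitones, a half step narrower than a perfect fifth, so the interval is diminished.

diminished fifth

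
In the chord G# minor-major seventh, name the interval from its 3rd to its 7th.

augmented fifth

Spelling the chord: G#–B–D#–F##.
3rd = B; 7th = F##.
B up to F## is 8 semitones, a half step wider than a perfect fifth, so the interval is augmented.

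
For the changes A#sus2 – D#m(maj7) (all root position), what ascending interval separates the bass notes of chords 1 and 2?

perfect fourth

The roots are A# and D#.
From A# to D# is 5 semitones, exactly the perfect fourth.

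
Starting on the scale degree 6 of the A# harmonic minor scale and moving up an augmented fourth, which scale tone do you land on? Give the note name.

B#

The scale is A# B# C# D# E# F# G##.
The scale degree 6 is F#; an augmented fourth above that is B# — scale degree 2.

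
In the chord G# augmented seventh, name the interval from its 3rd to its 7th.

Spelling the chord: G# B# D## F#.
So we need the interval from B# up to F#.
5 letter names make it a fifth; at 6 semitones (a half step narrower than perfect) the quality is diminished.

diminished 5th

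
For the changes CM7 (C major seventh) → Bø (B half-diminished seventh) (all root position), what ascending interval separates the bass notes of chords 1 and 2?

major seventh

The roots are C and B.
From C to B is 11 semitones, exactly the major seventh.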